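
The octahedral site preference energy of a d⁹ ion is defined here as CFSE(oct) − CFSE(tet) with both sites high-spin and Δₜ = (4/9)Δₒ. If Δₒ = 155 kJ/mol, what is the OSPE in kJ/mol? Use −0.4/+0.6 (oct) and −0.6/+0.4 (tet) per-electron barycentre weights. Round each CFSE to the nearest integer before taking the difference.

-65

Octahedral high-spin t₂g⁶ eg³: CFSE = -0.6 × 155 = -93 kJ/mol.
Tetrahedral: e⁴ t₂⁵, CFSE = 4(−0.6) + 5(+0.4) = -0.4Δₜ = -0.4 × (4/9) × 155 = -28 kJ/mol.
OSPE = -93 − (-28) = -65 kJ/mol.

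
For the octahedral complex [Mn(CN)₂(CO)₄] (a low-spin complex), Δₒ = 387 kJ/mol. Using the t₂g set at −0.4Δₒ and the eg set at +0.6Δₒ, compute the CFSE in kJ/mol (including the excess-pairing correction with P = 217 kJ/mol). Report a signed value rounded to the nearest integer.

-340

Ligand charges: 2×(-1) from CN⁻ and 4×(+0) from CO sum to -2; with overall charge +0, Mn is +2.
Group 7 minus oxidation state +2 gives a d⁵ configuration for Mn²⁺.
The d⁵ electrons fill as t₂g⁵ eg⁰.
The orbital stabilization is -2.0Δₒ = -2.0 × 387 = -774 kJ/mol.
High-spin d⁵ would be t₂g³ eg² with 0 pairs; low-spin has 2, so 2 excess pairs cost +2P = +434 kJ/mol.
Overall CFSE = -774 + 434 = -340 kJ/mol.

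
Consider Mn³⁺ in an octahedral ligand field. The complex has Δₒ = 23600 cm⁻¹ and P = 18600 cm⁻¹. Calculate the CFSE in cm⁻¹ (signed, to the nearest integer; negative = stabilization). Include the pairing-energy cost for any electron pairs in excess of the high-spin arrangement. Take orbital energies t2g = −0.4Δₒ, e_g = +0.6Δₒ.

Group 7 minus oxidation state +3 gives a d⁴ configuration for Mn³⁺.
Here Δₒ > P (23600 > 18600), so the low-spin state is favoured.
That gives t2g^4 e_g^0.
Orbital CFSE = -1.6Δₒ = -1.6 × 23600 = -37760 cm⁻¹.
Excess pairs vs high-spin: 1 − 0 = 1; pairing cost = +18600 cm⁻¹.
Net CFSE = -37760 + 18600 = -19160 cm⁻¹.

-19160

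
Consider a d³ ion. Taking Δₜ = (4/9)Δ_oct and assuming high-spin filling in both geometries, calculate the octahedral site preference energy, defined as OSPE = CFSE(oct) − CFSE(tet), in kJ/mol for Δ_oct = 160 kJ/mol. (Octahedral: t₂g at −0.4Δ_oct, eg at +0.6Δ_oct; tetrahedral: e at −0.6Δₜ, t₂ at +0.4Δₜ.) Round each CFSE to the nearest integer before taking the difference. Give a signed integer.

-135

Octahedral (high-spin): t2g^3 e_g^0, CFSE = 3(−0.4) + 0(+0.6) = -1.2Δ_oct = -1.2 × 160 = -192 kJ/mol.
Tetrahedral e^2 t2^1 gives -0.8Δₜ = -0.8 × (4/9) × 160 = -57 kJ/mol.
OSPE = CFSE(oct) − CFSE(tet) = -192 − (-57) = -135 kJ/mol.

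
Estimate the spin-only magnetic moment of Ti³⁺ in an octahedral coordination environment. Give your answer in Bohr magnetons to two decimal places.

1.73 Bohr magnetons

Ti³⁺: group 4, so d-count = 4 − 3 = 1.
Configuration: t₂g¹ eg⁰ → 1 unpaired electron.
μ(spin-only) = √[1(1+2)] = √3 ≈ 1.73 Bohr magnetons.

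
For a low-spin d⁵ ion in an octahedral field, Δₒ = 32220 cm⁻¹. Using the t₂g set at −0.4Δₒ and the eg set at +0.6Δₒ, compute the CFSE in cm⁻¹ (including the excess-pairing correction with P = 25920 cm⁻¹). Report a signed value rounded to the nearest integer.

Configuration: t₂g⁵ eg⁰.
Orbital CFSE = 5(-0.4) + 0(0.6) = -2.0Δₒ = -2.0 × 32220 = -64440 cm⁻¹.
High-spin d⁵ would be t₂g³ eg² with 0 pairs; low-spin has 2, so 2 excess pairs cost +2P = +51840 cm⁻¹.
Net CFSE = -64440 + 51840 = -12600 cm⁻¹.

-12600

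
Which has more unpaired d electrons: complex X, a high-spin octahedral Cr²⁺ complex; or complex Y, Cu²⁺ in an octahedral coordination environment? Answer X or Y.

X: Cr is in group 6, so Cr²⁺ is d⁴ (6 − 2 = 4); t2g^3 e_g^1 → 4 unpaired.
Y: Group 11 minus oxidation state +2 gives a d⁹ configuration for Cu²⁺; t2g^6 e_g^3 → 1 unpaired.
So X has more unpaired electrons.

X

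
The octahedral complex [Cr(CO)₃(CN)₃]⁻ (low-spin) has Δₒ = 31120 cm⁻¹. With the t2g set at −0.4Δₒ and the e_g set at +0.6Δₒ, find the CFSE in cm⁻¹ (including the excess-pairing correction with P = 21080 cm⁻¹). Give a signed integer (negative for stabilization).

Ligand charges: 3×(+0) from CO and 3×(-1) from CN⁻ sum to -3; with overall charge -1, Cr is +2.
Cr is in group 6, so Cr²⁺ is d⁴ (6 − 2 = 4).
Configuration: t2g^4 e_g^0.
CFSE(orbital) = 4×(-0.4Δₒ) + 0×(0.6Δₒ) = -1.6Δₒ; with Δₒ = 31120 cm⁻¹ that is -49792 cm⁻¹.
Pairing penalty: 1 pair vs 0 in the high-spin reference → 1 extra × P = 21080 cm⁻¹.
Net CFSE = -49792 + 21080 = -28712 cm⁻¹.

-28712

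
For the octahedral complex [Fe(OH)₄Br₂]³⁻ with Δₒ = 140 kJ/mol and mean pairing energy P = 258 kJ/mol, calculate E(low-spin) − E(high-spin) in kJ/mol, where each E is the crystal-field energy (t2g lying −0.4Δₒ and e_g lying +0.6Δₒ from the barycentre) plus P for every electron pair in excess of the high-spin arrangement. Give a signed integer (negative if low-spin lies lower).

Ligand charges: 4×(-1) from OH⁻ and 2×(-1) from Br⁻ sum to -6; with overall charge -3, Fe is +3.
Fe sits in group 8; removing 3 electrons leaves Fe³⁺ with 8 − 3 = 5 d electrons.
In the high-spin limit (t2g^3 e_g^2) the orbital term is 0.0Δₒ = 0 kJ/mol, with no excess pairing.
Low-spin t2g^5 e_g^0 gives -2.0Δₒ = -280 kJ/mol, but forming 2 extra pairs costs 2P = 516 kJ/mol, so E(LS) = -280 + 516 = 236 kJ/mol.
The difference is 236 − (0) = 236 kJ/mol, so high-spin lies lower.

236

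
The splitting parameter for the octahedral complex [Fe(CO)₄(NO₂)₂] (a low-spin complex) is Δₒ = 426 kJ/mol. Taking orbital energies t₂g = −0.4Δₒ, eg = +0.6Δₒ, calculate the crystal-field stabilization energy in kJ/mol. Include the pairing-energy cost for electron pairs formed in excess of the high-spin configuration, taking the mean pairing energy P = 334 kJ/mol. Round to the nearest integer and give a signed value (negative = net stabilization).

-354

Ligand charges: 4×(+0) from CO and 2×(-1) from NO₂⁻ sum to -2; with overall charge +0, Fe is +2.
Fe²⁺: group 8, so d-count = 8 − 2 = 6.
Configuration: t₂g⁶ eg⁰.
Orbital CFSE = 6(-0.4) + 0(0.6) = -2.4Δₒ = -2.4 × 426 = -1022 kJ/mol.
Pairing penalty: 3 pairs vs 1 in the high-spin reference → 2 extra × P = 668 kJ/mol.
Net CFSE = -1022 + 668 = -354 kJ/mol.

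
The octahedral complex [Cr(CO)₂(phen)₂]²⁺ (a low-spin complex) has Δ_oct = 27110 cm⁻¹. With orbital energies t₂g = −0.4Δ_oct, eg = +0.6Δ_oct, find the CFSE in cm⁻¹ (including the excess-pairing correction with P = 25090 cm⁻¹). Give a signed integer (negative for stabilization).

-18286

Ligand charges: 2×(+0) from CO and 2×(+0) from phen sum to +0; with overall charge +2, Cr is +2.
Cr sits in group 6; removing 2 electrons leaves Cr²⁺ with 6 − 2 = 4 d electrons.
Configuration: t₂g⁴ eg⁰.
The orbital stabilization is -1.6Δ_oct = -1.6 × 27110 = -43376 cm⁻¹.
High-spin d⁴ would be t₂g³ eg¹ with 0 pairs; low-spin has 1, so 1 excess pair costs +1P = +25090 cm⁻¹.
Net CFSE = -43376 + 25090 = -18286 cm⁻¹.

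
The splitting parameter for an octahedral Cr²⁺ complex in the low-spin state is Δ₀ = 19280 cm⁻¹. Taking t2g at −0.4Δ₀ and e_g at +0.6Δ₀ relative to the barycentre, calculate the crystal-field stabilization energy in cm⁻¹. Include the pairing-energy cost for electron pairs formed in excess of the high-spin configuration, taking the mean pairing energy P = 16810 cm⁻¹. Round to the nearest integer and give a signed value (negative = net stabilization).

Cr²⁺: group 6, so d-count = 6 − 2 = 4.
Electron filling gives t2g^4 e_g^0.
Orbital CFSE = 4(-0.4) + 0(0.6) = -1.6Δ₀ = -1.6 × 19280 = -30848 cm⁻¹.
Pairing penalty: 1 pair vs 0 in the high-spin reference → 1 extra × P = 16810 cm⁻¹.
Net CFSE = -30848 + 16810 = -14038 cm⁻¹.

-14038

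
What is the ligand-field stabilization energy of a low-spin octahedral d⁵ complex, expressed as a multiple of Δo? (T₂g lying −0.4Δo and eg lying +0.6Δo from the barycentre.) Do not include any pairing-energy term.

-2.0 Δo

Configuration: t₂g⁵ eg⁰.
CFSE = 5(-0.4Δo) + 0(0.6Δo) = -2.0Δo + 0.0Δo = -2.0Δo.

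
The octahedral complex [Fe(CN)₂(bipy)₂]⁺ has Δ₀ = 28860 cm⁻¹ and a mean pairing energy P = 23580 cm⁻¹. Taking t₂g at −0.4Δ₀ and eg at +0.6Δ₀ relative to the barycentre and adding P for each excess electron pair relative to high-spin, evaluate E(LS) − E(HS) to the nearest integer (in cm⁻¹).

-10560

Ligand charges: 2×(-1) from CN⁻ and 2×(+0) from bipy sum to -2; with overall charge +1, Fe is +3.
Fe sits in group 8; removing 3 electrons leaves Fe³⁺ with 8 − 3 = 5 d electrons.
High-spin d⁵ fills as t₂g³ eg² with CFSE 3(−0.4) + 2(+0.6) = 0.0Δ₀ = 0 cm⁻¹.
Low-spin: t₂g⁵ eg⁰, orbital CFSE = -2.0Δ₀ = -57720 cm⁻¹; plus 2 excess pairs × P = +47160 cm⁻¹; total -10560 cm⁻¹.
E(LS) − E(HS) = -10560 − (0) = -10560 cm⁻¹.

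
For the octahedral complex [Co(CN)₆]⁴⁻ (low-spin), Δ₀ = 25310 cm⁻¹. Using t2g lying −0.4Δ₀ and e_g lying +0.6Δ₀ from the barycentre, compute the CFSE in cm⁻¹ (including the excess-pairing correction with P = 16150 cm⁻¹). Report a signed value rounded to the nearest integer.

Each CN⁻ contributes -1; 6 × (-1) = -6. With overall charge -4, Co is in the +2 oxidation state.
Co²⁺: group 9, so d-count = 9 − 2 = 7.
Configuration: t2g^6 e_g^1.
CFSE(orbital) = 6×(-0.4Δ₀) + 1×(0.6Δ₀) = -1.8Δ₀; with Δ₀ = 25310 cm⁻¹ that is -45558 cm⁻¹.
Pairing penalty: 3 pairs vs 2 in the high-spin reference → 1 extra × P = 16150 cm⁻¹.
Overall CFSE = -45558 + 16150 = -29408 cm⁻¹.

-29408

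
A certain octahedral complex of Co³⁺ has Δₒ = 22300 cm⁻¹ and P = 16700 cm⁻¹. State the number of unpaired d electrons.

0

Co is in group 9, so Co³⁺ is d⁶ (9 − 3 = 6).
Since Δₒ = 22300 cm⁻¹ > P = 16700 cm⁻¹, the complex adopts the low-spin configuration.
That gives t₂g⁶ eg⁰.
Unpaired electrons: 0.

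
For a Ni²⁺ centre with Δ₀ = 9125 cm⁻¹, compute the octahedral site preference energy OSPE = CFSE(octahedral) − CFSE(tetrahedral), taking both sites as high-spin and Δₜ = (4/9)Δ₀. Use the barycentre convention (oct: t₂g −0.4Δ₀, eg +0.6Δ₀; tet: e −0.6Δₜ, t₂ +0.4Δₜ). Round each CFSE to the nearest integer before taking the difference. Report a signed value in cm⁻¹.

Ni is in group 10, so Ni²⁺ is d⁸ (10 − 2 = 8).
Octahedral (high-spin): t₂g⁶ eg², CFSE = 6(−0.4) + 2(+0.6) = -1.2Δ₀ = -1.2 × 9125 = -10950 cm⁻¹.
Tetrahedral e⁴ t₂⁴ gives -0.8Δₜ = -0.8 × (4/9) × 9125 = -3244 cm⁻¹.
OSPE = CFSE(oct) − CFSE(tet) = -10950 − (-3244) = -7706 cm⁻¹.

-7706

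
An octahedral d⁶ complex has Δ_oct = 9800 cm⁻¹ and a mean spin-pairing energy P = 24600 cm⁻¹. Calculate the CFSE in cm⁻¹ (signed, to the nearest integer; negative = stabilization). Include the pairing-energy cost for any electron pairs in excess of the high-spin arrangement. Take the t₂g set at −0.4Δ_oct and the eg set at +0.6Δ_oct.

Since Δ_oct = 9800 cm⁻¹ < P = 24600 cm⁻¹, the complex adopts the high-spin configuration.
Configuration: t₂g⁴ eg².
Orbital CFSE = -0.4Δ_oct = -0.4 × 9800 = -3920 cm⁻¹.
High-spin has no excess pairs, so no pairing correction applies.

-3920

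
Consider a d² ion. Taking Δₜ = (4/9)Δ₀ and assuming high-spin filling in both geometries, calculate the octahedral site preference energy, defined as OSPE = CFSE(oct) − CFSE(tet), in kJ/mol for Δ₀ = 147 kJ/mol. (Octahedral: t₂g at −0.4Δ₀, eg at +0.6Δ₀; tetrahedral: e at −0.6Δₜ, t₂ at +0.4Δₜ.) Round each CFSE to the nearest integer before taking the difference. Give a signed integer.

Octahedral high-spin t₂g² eg⁰: CFSE = -0.8 × 147 = -118 kJ/mol.
Tetrahedral: e² t₂⁰, CFSE = 2(−0.6) + 0(+0.4) = -1.2Δₜ = -1.2 × (4/9) × 147 = -78 kJ/mol.
OSPE = CFSE(oct) − CFSE(tet) = -118 − (-78) = -40 kJ/mol.

-40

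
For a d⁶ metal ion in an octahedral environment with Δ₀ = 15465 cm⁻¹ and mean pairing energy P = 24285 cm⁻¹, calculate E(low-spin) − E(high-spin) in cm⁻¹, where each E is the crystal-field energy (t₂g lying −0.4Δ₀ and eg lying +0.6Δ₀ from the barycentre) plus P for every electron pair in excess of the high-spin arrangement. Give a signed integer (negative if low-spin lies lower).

17640

High-spin: t₂g⁴ eg², CFSE = -0.4Δ₀ = -6186 cm⁻¹.
Low-spin: t₂g⁶ eg⁰, orbital CFSE = -2.4Δ₀ = -37116 cm⁻¹; plus 2 excess pairs × P = +48570 cm⁻¹; total 11454 cm⁻¹.
E(LS) − E(HS) = 11454 − (-6186) = 17640 cm⁻¹.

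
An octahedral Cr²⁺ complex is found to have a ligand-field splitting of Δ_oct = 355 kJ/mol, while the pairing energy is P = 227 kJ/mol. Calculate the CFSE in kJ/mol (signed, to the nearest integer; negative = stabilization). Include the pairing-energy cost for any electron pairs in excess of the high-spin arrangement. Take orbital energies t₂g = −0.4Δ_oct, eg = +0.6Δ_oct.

Group 6 minus oxidation state +2 gives a d⁴ configuration for Cr²⁺.
Here Δ_oct > P (355 > 227), so the low-spin state is favoured.
Filling d⁴ accordingly: t₂g⁴ eg⁰.
Orbital CFSE = -1.6Δ_oct = -1.6 × 355 = -568 kJ/mol.
Excess pairs vs high-spin: 1 − 0 = 1; pairing cost = +227 kJ/mol.
Net CFSE = -568 + 227 = -341 kJ/mol.

-341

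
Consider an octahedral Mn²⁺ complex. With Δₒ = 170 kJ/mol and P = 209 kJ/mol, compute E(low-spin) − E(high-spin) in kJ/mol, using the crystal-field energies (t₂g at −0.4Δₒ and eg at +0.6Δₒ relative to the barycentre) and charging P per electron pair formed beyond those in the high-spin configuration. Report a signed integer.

78

Group 7 minus oxidation state +2 gives a d⁵ configuration for Mn²⁺.
High-spin d⁵ fills as t₂g³ eg² with CFSE 3(−0.4) + 2(+0.6) = 0.0Δₒ = 0 kJ/mol.
Low-spin: t₂g⁵ eg⁰, orbital CFSE = -2.0Δₒ = -340 kJ/mol; plus 2 excess pairs × P = +418 kJ/mol; total 78 kJ/mol.
Thus E(LS) − E(HS) = 78 kJ/mol.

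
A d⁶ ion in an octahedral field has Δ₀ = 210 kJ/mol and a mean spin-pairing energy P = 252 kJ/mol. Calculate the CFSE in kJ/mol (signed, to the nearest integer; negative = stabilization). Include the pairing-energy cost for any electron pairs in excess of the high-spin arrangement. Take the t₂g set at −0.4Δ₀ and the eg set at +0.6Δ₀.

Δ₀ < P, so pairing is avoided: the ground state is high-spin.
Configuration: t₂g⁴ eg².
Orbital CFSE = -0.4Δ₀ = -0.4 × 210 = -84 kJ/mol.
High-spin has no excess pairs, so no pairing correction applies.

-84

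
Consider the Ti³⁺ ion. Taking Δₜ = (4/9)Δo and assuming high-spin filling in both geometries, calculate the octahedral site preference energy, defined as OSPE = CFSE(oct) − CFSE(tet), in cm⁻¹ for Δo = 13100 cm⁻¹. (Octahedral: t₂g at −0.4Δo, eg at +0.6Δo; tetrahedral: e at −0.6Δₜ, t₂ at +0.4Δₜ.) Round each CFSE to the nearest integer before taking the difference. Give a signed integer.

-1747

Ti³⁺: group 4, so d-count = 4 − 3 = 1.
Octahedral high-spin t2g^1 e_g^0: CFSE = -0.4 × 13100 = -5240 cm⁻¹.
In a tetrahedral site the filling is e^1 t2^0: CFSE(tet) = -0.6Δₜ = -0.6 × (4/9)(13100) = -3493 cm⁻¹.
Subtracting, OSPE = -5240 − (-3493) = -1747 cm⁻¹.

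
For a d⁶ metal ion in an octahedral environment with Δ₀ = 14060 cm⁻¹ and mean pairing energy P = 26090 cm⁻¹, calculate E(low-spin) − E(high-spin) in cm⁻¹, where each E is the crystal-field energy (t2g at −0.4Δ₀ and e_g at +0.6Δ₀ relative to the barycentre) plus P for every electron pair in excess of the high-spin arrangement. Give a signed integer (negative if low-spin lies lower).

High-spin d⁶ fills as t2g^4 e_g^2 with CFSE 4(−0.4) + 2(+0.6) = -0.4Δ₀ = -5624 cm⁻¹.
Low-spin: t2g^6 e_g^0, orbital CFSE = -2.4Δ₀ = -33744 cm⁻¹; plus 2 excess pairs × P = +52180 cm⁻¹; total 18436 cm⁻¹.
Thus E(LS) − E(HS) = 24060 cm⁻¹.

24060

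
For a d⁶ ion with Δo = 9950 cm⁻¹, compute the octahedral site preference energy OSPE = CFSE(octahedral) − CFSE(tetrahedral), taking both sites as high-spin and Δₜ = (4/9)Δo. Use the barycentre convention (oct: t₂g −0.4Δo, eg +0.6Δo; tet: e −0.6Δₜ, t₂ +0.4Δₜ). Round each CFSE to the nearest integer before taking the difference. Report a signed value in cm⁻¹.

Octahedral high-spin t2g^4 e_g^2: CFSE = -0.4 × 9950 = -3980 cm⁻¹.
Tetrahedral e^3 t2^3 gives -0.6Δₜ = -0.6 × (4/9) × 9950 = -2653 cm⁻¹.
OSPE = CFSE(oct) − CFSE(tet) = -3980 − (-2653) = -1327 cm⁻¹.

-1327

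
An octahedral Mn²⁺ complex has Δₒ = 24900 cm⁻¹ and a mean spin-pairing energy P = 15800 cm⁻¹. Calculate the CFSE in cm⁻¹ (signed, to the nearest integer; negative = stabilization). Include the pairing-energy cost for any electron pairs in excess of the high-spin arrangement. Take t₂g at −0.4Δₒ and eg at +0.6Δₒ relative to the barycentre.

Mn is in group 7, so Mn²⁺ is d⁵ (7 − 2 = 5).
Here Δₒ > P (24900 > 15800), so the low-spin state is favoured.
Filling d⁵ accordingly: t₂g⁵ eg⁰.
Orbital CFSE = -2.0Δₒ = -2.0 × 24900 = -49800 cm⁻¹.
Excess pairs vs high-spin: 2 − 0 = 2; pairing cost = +31600 cm⁻¹.
Net CFSE = -49800 + 31600 = -18200 cm⁻¹.

-18200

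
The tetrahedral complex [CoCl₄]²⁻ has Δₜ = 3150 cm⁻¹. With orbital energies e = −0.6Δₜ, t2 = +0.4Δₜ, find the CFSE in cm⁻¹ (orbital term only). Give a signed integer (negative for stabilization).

Each Cl⁻ contributes -1; 4 × (-1) = -4. With overall charge -2, Co is in the +2 oxidation state.
Co²⁺: group 9, so d-count = 9 − 2 = 7.
With tetrahedral geometry the complex is necessarily high-spin.
Configuration: e^4 t2^3.
CFSE(orbital) = 4×(-0.6Δₜ) + 3×(0.4Δₜ) = -1.2Δₜ; with Δₜ = 3150 cm⁻¹ that is -3780 cm⁻¹.

-3780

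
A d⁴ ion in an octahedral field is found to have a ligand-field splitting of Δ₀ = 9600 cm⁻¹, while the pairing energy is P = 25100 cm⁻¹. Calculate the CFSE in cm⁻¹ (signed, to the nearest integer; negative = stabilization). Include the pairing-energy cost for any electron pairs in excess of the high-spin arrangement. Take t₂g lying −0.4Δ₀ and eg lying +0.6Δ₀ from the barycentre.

-5760

Δ₀ < P, so pairing is avoided: the ground state is high-spin.
Filling d⁴ accordingly: t₂g³ eg¹.
Orbital CFSE = -0.6Δ₀ = -0.6 × 9600 = -5760 cm⁻¹.
High-spin has no excess pairs, so no pairing correction applies.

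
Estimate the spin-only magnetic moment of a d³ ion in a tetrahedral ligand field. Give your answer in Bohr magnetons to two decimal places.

3.87 Bohr magnetons

With tetrahedral geometry the complex is necessarily high-spin.
Configuration: e² t₂¹ → 3 unpaired electrons.
μ(spin-only) = √[3(3+2)] = √15 ≈ 3.87 Bohr magnetons.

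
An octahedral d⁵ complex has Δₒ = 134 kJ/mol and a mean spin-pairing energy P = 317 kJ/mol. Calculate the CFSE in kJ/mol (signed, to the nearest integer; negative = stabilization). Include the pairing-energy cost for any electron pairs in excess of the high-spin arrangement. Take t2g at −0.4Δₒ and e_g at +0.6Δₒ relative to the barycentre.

Δₒ < P, so pairing is avoided: the ground state is high-spin.
That gives t2g^3 e_g^2.
Orbital CFSE = 0.0Δₒ = 0.0 × 134 = 0 kJ/mol.
High-spin has no excess pairs, so no pairing correction applies.

0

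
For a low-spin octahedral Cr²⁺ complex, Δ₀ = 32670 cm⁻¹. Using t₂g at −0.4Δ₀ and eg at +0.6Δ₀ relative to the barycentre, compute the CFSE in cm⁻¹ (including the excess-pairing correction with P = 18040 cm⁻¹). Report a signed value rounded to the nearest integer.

-34232

Cr²⁺: group 6, so d-count = 6 − 2 = 4.
Configuration: t₂g⁴ eg⁰.
Orbital CFSE = 4(-0.4) + 0(0.6) = -1.6Δ₀ = -1.6 × 32670 = -52272 cm⁻¹.
High-spin d⁴ would be t₂g³ eg¹ with 0 pairs; low-spin has 1, so 1 excess pair costs +1P = +18040 cm⁻¹.
Overall CFSE = -52272 + 18040 = -34232 cm⁻¹.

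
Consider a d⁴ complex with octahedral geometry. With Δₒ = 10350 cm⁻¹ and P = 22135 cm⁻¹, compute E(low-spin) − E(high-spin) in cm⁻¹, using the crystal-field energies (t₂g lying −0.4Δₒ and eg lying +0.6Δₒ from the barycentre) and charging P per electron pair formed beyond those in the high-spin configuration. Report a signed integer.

High-spin d⁴ fills as t₂g³ eg¹ with CFSE 3(−0.4) + 1(+0.6) = -0.6Δₒ = -6210 cm⁻¹.
Low-spin t₂g⁴ eg⁰ gives -1.6Δₒ = -16560 cm⁻¹, but forming 1 extra pair costs 1P = 22135 cm⁻¹, so E(LS) = -16560 + 22135 = 5575 cm⁻¹.
Thus E(LS) − E(HS) = 11785 cm⁻¹.

11785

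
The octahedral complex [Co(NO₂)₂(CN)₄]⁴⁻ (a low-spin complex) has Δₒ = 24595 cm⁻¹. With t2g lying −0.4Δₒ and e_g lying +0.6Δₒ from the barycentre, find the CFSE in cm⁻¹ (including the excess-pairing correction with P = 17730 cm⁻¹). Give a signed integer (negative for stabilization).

-26541

Ligand charges: 2×(-1) from NO₂⁻ and 4×(-1) from CN⁻ sum to -6; with overall charge -4, Co is +2.
Co is in group 9, so Co²⁺ is d⁷ (9 − 2 = 7).
The d⁷ electrons fill as t2g^6 e_g^1.
CFSE(orbital) = 6×(-0.4Δₒ) + 1×(0.6Δₒ) = -1.8Δₒ; with Δₒ = 24595 cm⁻¹ that is -44271 cm⁻¹.
Pairing penalty: 3 pairs vs 2 in the high-spin reference → 1 extra × P = 17730 cm⁻¹.
Net CFSE = -44271 + 17730 = -26541 cm⁻¹.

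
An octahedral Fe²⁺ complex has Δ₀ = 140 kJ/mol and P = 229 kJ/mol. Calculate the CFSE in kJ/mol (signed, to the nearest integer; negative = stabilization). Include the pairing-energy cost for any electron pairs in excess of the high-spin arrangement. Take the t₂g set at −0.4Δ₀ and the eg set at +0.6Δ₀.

Fe²⁺: group 8, so d-count = 8 − 2 = 6.
With Δ₀ < P the complex is high-spin.
That gives t₂g⁴ eg².
Orbital CFSE = -0.4Δ₀ = -0.4 × 140 = -56 kJ/mol.
High-spin has no excess pairs, so no pairing correction applies.

-56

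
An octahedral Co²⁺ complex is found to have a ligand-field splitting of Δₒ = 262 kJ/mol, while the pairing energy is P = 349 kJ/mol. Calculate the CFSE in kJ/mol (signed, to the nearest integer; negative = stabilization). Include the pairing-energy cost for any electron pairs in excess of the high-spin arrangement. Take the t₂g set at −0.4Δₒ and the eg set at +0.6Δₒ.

-210

Co²⁺: group 9, so d-count = 9 − 2 = 7.
Δₒ < P, so pairing is avoided: the ground state is high-spin.
That gives t₂g⁵ eg².
Orbital CFSE = -0.8Δₒ = -0.8 × 262 = -210 kJ/mol.
High-spin has no excess pairs, so no pairing correction applies.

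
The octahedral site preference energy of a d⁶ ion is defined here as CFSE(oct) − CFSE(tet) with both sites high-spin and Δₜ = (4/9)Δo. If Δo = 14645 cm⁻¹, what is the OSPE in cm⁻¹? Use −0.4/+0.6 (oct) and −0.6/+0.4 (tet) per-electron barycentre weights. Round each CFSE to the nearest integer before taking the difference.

-1953

Octahedral high-spin t2g^4 e_g^2: CFSE = -0.4 × 14645 = -5858 cm⁻¹.
Tetrahedral: e^3 t2^3, CFSE = 3(−0.6) + 3(+0.4) = -0.6Δₜ = -0.6 × (4/9) × 14645 = -3905 cm⁻¹.
OSPE = -5858 − (-3905) = -1953 cm⁻¹.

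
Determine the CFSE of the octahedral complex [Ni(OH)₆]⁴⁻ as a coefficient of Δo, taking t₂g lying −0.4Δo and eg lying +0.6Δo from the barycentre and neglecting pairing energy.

-1.2 Δo

Each OH⁻ contributes -1; 6 × (-1) = -6. With overall charge -4, Ni is in the +2 oxidation state.
Ni sits in group 10; removing 2 electrons leaves Ni²⁺ with 10 − 2 = 8 d electrons.
For octahedral d⁸ the high- and low-spin configurations coincide.
Configuration: t₂g⁶ eg².
CFSE = 6(-0.4Δo) + 2(0.6Δo) = -2.4Δo + 1.2Δo = -1.2Δo.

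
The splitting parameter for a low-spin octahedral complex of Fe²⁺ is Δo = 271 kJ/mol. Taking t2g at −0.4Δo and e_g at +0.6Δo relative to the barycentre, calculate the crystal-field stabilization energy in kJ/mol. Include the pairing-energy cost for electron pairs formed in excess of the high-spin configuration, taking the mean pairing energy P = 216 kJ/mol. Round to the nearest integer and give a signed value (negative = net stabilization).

Fe²⁺: group 8, so d-count = 8 − 2 = 6.
The d⁶ electrons fill as t2g^6 e_g^0.
CFSE(orbital) = 6×(-0.4Δo) + 0×(0.6Δo) = -2.4Δo; with Δo = 271 kJ/mol that is -650 kJ/mol.
Relative to high-spin t2g^4 e_g^2 (1 paired), the low-spin configuration has 2 additional pairs, contributing +2 × 216 = +432 kJ/mol.
Net CFSE = -650 + 432 = -218 kJ/mol.

-218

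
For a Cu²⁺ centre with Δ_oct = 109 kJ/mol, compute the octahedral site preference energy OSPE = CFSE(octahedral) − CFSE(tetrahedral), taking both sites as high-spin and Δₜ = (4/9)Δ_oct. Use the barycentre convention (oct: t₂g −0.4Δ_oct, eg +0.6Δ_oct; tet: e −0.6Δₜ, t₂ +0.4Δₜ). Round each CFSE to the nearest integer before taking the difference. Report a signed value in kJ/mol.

Cu²⁺: group 11, so d-count = 11 − 2 = 9.
In an octahedral site d⁹ (HS) is t2g^6 e_g^3, giving CFSE(oct) = -0.6Δ_oct = -65 kJ/mol.
In a tetrahedral site the filling is e^4 t2^5: CFSE(tet) = -0.4Δₜ = -0.4 × (4/9)(109) = -19 kJ/mol.
Subtracting, OSPE = -65 − (-19) = -46 kJ/mol.

-46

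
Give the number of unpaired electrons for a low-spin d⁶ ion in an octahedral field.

0

Configuration: t2g^6 e_g^0, giving 0 unpaired electrons.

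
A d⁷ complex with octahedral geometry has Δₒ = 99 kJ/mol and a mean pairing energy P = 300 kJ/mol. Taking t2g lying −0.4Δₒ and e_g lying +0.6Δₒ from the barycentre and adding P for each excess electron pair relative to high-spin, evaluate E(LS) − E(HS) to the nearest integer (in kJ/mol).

201

In the high-spin limit (t2g^5 e_g^2) the orbital term is -0.8Δₒ = -79 kJ/mol, with no excess pairing.
For low-spin the configuration is t2g^6 e_g^1: orbital energy -1.8 × 99 = -178 kJ/mol, and 1 additional pair relative to high-spin adds 300 kJ/mol, giving 122 kJ/mol.
The difference is 122 − (-79) = 201 kJ/mol, so high-spin lies lower.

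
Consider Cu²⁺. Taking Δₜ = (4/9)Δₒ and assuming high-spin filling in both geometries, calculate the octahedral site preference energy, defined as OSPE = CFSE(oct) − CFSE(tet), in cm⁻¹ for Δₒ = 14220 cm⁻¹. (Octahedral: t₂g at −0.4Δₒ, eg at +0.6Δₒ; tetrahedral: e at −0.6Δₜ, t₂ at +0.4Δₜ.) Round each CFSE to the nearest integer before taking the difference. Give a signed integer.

-6004

Cu is in group 11, so Cu²⁺ is d⁹ (11 − 2 = 9).
In an octahedral site d⁹ (HS) is t₂g⁶ eg³, giving CFSE(oct) = -0.6Δₒ = -8532 cm⁻¹.
Tetrahedral e⁴ t₂⁵ gives -0.4Δₜ = -0.4 × (4/9) × 14220 = -2528 cm⁻¹.
OSPE = -8532 − (-2528) = -6004 cm⁻¹.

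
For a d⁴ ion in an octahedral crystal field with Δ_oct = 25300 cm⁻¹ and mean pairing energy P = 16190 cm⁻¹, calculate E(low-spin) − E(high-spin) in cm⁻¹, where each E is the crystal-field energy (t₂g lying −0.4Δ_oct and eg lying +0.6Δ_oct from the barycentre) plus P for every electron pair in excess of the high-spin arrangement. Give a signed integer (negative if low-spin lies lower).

High-spin: t₂g³ eg¹, CFSE = -0.6Δ_oct = -15180 cm⁻¹.
Low-spin t₂g⁴ eg⁰ gives -1.6Δ_oct = -40480 cm⁻¹, but forming 1 extra pair costs 1P = 16190 cm⁻¹, so E(LS) = -40480 + 16190 = -24290 cm⁻¹.
The difference is -24290 − (-15180) = -9110 cm⁻¹, so low-spin lies lower.

-9110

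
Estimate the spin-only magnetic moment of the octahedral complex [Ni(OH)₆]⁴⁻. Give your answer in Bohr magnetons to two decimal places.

Each OH⁻ contributes -1; 6 × (-1) = -6. With overall charge -4, Ni is in the +2 oxidation state.
Ni is in group 10, so Ni²⁺ is d⁸ (10 − 2 = 8).
Configuration: t2g^6 e_g^2 → 2 unpaired electrons.
μ(spin-only) = √[2(2+2)] = √8 ≈ 2.83 Bohr magnetons.

2.83 Bohr magnetons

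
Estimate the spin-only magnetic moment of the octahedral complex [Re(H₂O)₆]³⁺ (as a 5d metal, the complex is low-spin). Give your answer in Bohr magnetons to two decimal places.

H₂O is neutral, so the +3 overall charge sits on Re: oxidation state +3.
Re is in group 7, so Re³⁺ is d⁴ (7 − 3 = 4).
Configuration: t2g^4 e_g^0 → 2 unpaired electrons.
μ(spin-only) = √[2(2+2)] = √8 ≈ 2.83 Bohr magnetons.

2.83 Bohr magnetons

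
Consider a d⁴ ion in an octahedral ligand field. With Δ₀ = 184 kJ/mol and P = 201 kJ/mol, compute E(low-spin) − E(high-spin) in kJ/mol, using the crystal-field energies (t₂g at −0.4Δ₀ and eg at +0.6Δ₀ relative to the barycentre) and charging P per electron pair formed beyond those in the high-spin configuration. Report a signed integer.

High-spin d⁴ fills as t₂g³ eg¹ with CFSE 3(−0.4) + 1(+0.6) = -0.6Δ₀ = -110 kJ/mol.
Low-spin t₂g⁴ eg⁰ gives -1.6Δ₀ = -294 kJ/mol, but forming 1 extra pair costs 1P = 201 kJ/mol, so E(LS) = -294 + 201 = -93 kJ/mol.
Thus E(LS) − E(HS) = 17 kJ/mol.

17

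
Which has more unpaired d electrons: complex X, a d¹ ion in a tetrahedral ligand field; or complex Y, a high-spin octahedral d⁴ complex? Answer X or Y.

Y

X: Tetrahedral splitting is small, so the complex is high-spin; e¹ t₂⁰ → 1 unpaired.
Y: t2g^3 e_g^1 → 4 unpaired.
So Y has more unpaired electrons.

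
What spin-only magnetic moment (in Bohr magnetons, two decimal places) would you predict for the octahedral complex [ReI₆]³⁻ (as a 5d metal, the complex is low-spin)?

2.83 Bohr magnetons

Each I⁻ contributes -1; 6 × (-1) = -6. With overall charge -3, Re is in the +3 oxidation state.
Group 7 minus oxidation state +3 gives a d⁴ configuration for Re³⁺.
Configuration: t₂g⁴ eg⁰ → 2 unpaired electrons.
μ(spin-only) = √[2(2+2)] = √8 ≈ 2.83 Bohr magnetons.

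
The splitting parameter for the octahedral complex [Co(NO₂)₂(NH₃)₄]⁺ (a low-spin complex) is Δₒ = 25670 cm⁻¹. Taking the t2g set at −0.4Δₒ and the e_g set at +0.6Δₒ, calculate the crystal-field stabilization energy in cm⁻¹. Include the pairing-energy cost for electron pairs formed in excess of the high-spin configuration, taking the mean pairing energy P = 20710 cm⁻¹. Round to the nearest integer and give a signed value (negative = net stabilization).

-20188

Ligand charges: 2×(-1) from NO₂⁻ and 4×(+0) from NH₃ sum to -2; with overall charge +1, Co is +3.
Group 9 minus oxidation state +3 gives a d⁶ configuration for Co³⁺.
Electron filling gives t2g^6 e_g^0.
The orbital stabilization is -2.4Δₒ = -2.4 × 25670 = -61608 cm⁻¹.
Relative to high-spin t2g^4 e_g^2 (1 paired), the low-spin configuration has 2 additional pairs, contributing +2 × 20710 = +41420 cm⁻¹.
Overall CFSE = -61608 + 41420 = -20188 cm⁻¹.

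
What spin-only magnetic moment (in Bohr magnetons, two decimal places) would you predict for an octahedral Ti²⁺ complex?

2.83 Bohr magnetons

Group 4 minus oxidation state +2 gives a d² configuration for Ti²⁺.
Configuration: t₂g² eg⁰ → 2 unpaired electrons.
μ(spin-only) = √[2(2+2)] = √8 ≈ 2.83 Bohr magnetons.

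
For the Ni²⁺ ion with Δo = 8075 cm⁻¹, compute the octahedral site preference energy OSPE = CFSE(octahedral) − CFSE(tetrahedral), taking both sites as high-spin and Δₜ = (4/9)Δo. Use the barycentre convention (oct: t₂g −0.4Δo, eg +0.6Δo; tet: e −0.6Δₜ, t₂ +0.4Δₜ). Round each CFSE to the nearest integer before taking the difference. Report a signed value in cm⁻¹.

-6819

Ni sits in group 10; removing 2 electrons leaves Ni²⁺ with 10 − 2 = 8 d electrons.
Octahedral high-spin t2g^6 e_g^2: CFSE = -1.2 × 8075 = -9690 cm⁻¹.
Tetrahedral: e^4 t2^4, CFSE = 4(−0.6) + 4(+0.4) = -0.8Δₜ = -0.8 × (4/9) × 8075 = -2871 cm⁻¹.
Subtracting, OSPE = -9690 − (-2871) = -6819 cm⁻¹.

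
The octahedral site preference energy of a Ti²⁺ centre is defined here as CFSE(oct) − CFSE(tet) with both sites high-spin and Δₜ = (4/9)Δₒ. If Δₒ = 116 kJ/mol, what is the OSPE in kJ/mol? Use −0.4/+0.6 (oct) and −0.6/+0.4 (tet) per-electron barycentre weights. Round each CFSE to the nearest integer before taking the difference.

Ti²⁺: group 4, so d-count = 4 − 2 = 2.
Octahedral (high-spin): t₂g² eg⁰, CFSE = 2(−0.4) + 0(+0.6) = -0.8Δₒ = -0.8 × 116 = -93 kJ/mol.
In a tetrahedral site the filling is e² t₂⁰: CFSE(tet) = -1.2Δₜ = -1.2 × (4/9)(116) = -62 kJ/mol.
OSPE = -93 − (-62) = -31 kJ/mol.

-31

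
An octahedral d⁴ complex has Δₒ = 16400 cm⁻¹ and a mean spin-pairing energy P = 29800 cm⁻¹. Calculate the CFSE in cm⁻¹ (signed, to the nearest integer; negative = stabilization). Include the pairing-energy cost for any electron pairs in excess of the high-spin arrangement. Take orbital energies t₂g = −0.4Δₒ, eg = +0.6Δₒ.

-9840

With Δₒ < P the complex is high-spin.
That gives t₂g³ eg¹.
Orbital CFSE = -0.6Δₒ = -0.6 × 16400 = -9840 cm⁻¹.
High-spin has no excess pairs, so no pairing correction applies.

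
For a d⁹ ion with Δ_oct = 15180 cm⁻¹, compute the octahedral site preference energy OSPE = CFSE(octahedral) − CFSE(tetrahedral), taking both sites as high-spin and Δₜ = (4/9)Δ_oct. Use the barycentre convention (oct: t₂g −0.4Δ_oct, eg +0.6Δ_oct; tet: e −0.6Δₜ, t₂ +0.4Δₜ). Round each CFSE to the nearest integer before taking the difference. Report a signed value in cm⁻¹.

Octahedral high-spin t2g^6 e_g^3: CFSE = -0.6 × 15180 = -9108 cm⁻¹.
Tetrahedral e^4 t2^5 gives -0.4Δₜ = -0.4 × (4/9) × 15180 = -2699 cm⁻¹.
Subtracting, OSPE = -9108 − (-2699) = -6409 cm⁻¹.

-6409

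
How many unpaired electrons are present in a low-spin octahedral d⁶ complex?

0

Configuration: t₂g⁶ eg⁰, giving 0 unpaired electrons.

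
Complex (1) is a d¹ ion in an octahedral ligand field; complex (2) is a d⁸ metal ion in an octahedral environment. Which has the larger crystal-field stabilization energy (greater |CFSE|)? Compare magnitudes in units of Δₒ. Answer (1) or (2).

(2)

(1): For octahedral d¹ the high- and low-spin configurations coincide; t₂g¹ eg⁰, CFSE = -0.4Δₒ.
(2): t₂g⁶ eg², CFSE = -1.2Δₒ.
So (2) has the larger |CFSE|.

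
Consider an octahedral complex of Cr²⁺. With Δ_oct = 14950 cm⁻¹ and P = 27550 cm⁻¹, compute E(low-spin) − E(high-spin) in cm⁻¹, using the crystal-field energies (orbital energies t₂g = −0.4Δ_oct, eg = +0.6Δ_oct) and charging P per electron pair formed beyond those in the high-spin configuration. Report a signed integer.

12600

Cr is in group 6, so Cr²⁺ is d⁴ (6 − 2 = 4).
In the high-spin limit (t₂g³ eg¹) the orbital term is -0.6Δ_oct = -8970 cm⁻¹, with no excess pairing.
Low-spin t₂g⁴ eg⁰ gives -1.6Δ_oct = -23920 cm⁻¹, but forming 1 extra pair costs 1P = 27550 cm⁻¹, so E(LS) = -23920 + 27550 = 3630 cm⁻¹.
Thus E(LS) − E(HS) = 12600 cm⁻¹.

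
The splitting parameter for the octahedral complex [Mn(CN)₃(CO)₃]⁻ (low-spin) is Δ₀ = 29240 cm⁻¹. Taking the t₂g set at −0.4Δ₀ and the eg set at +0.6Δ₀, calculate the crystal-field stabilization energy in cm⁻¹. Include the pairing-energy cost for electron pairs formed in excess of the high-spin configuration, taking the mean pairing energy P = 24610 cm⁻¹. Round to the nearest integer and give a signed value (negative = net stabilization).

Ligand charges: 3×(-1) from CN⁻ and 3×(+0) from CO sum to -3; with overall charge -1, Mn is +2.
Group 7 minus oxidation state +2 gives a d⁵ configuration for Mn²⁺.
Electron filling gives t₂g⁵ eg⁰.
Orbital CFSE = 5(-0.4) + 0(0.6) = -2.0Δ₀ = -2.0 × 29240 = -58480 cm⁻¹.
High-spin d⁵ would be t₂g³ eg² with 0 pairs; low-spin has 2, so 2 excess pairs cost +2P = +49220 cm⁻¹.
Overall CFSE = -58480 + 49220 = -9260 cm⁻¹.

-9260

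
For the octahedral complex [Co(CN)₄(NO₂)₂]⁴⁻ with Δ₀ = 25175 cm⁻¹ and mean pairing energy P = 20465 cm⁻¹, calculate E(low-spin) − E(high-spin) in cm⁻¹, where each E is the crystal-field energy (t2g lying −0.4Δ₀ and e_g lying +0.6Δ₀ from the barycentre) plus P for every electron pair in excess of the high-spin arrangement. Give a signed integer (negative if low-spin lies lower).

-4710

Ligand charges: 4×(-1) from CN⁻ and 2×(-1) from NO₂⁻ sum to -6; with overall charge -4, Co is +2.
Co sits in group 9; removing 2 electrons leaves Co²⁺ with 9 − 2 = 7 d electrons.
High-spin d⁷ fills as t2g^5 e_g^2 with CFSE 5(−0.4) + 2(+0.6) = -0.8Δ₀ = -20140 cm⁻¹.
For low-spin the configuration is t2g^6 e_g^1: orbital energy -1.8 × 25175 = -45315 cm⁻¹, and 1 additional pair relative to high-spin adds 20465 cm⁻¹, giving -24850 cm⁻¹.
E(LS) − E(HS) = -24850 − (-20140) = -4710 cm⁻¹.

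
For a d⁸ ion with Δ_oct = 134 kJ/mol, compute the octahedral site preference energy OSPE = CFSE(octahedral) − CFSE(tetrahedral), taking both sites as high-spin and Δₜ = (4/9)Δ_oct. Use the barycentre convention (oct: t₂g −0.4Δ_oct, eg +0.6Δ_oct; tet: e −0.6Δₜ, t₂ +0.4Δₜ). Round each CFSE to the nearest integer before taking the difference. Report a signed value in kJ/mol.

-113

Octahedral (high-spin): t₂g⁶ eg², CFSE = 6(−0.4) + 2(+0.6) = -1.2Δ_oct = -1.2 × 134 = -161 kJ/mol.
Tetrahedral: e⁴ t₂⁴, CFSE = 4(−0.6) + 4(+0.4) = -0.8Δₜ = -0.8 × (4/9) × 134 = -48 kJ/mol.
OSPE = CFSE(oct) − CFSE(tet) = -161 − (-48) = -113 kJ/mol.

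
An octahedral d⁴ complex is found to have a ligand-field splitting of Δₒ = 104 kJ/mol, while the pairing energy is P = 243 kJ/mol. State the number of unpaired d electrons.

With Δₒ < P the complex is high-spin.
Filling d⁴ accordingly: t₂g³ eg¹.
Unpaired electrons: 4.

4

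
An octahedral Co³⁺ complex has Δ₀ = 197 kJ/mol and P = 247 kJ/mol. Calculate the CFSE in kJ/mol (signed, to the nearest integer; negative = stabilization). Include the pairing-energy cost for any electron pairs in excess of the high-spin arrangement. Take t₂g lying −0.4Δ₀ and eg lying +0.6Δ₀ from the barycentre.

-79

Co³⁺: group 9, so d-count = 9 − 3 = 6.
Since Δ₀ = 197 kJ/mol < P = 247 kJ/mol, the complex adopts the high-spin configuration.
That gives t₂g⁴ eg².
Orbital CFSE = -0.4Δ₀ = -0.4 × 197 = -79 kJ/mol.
High-spin has no excess pairs, so no pairing correction applies.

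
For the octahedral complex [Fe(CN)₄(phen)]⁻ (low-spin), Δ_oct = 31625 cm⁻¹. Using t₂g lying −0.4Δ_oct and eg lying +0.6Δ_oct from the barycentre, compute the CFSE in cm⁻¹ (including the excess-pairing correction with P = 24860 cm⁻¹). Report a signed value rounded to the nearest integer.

Ligand charges: 4×(-1) from CN⁻ and 1×(+0) from phen sum to -4; with overall charge -1, Fe is +3.
Fe is in group 8, so Fe³⁺ is d⁵ (8 − 3 = 5).
Electron filling gives t₂g⁵ eg⁰.
CFSE(orbital) = 5×(-0.4Δ_oct) + 0×(0.6Δ_oct) = -2.0Δ_oct; with Δ_oct = 31625 cm⁻¹ that is -63250 cm⁻¹.
Pairing penalty: 2 pairs vs 0 in the high-spin reference → 2 extra × P = 49720 cm⁻¹.
Overall CFSE = -63250 + 49720 = -13530 cm⁻¹.

-13530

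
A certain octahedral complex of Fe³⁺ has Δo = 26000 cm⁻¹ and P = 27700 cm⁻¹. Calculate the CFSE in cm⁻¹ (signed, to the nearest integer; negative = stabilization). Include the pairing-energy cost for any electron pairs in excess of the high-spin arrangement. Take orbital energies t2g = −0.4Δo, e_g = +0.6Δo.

0

Fe sits in group 8; removing 3 electrons leaves Fe³⁺ with 8 − 3 = 5 d electrons.
With Δo < P the complex is high-spin.
That gives t2g^3 e_g^2.
Orbital CFSE = 0.0Δo = 0.0 × 26000 = 0 cm⁻¹.
High-spin has no excess pairs, so no pairing correction applies.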